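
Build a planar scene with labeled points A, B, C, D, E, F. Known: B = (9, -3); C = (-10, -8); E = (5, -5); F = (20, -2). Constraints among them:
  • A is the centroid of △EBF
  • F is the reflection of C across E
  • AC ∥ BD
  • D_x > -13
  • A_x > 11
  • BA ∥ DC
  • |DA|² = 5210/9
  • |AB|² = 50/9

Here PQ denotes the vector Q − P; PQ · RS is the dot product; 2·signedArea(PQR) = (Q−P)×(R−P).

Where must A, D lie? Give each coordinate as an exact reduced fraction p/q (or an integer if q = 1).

A = (34/3, -10/3)
D = (-37/3, -23/3)

1. A_x = 34/3  [A is the centroid of △EBF]
2. A_y = -10/3  [A is the centroid of △EBF]
   → A = (34/3, -10/3)
3. D_x = -37/3  [BA ∥ DC ∩ AC ∥ BD]
4. D_y = -23/3  [BA ∥ DC ∩ AC ∥ BD]
   → D = (-37/3, -23/3)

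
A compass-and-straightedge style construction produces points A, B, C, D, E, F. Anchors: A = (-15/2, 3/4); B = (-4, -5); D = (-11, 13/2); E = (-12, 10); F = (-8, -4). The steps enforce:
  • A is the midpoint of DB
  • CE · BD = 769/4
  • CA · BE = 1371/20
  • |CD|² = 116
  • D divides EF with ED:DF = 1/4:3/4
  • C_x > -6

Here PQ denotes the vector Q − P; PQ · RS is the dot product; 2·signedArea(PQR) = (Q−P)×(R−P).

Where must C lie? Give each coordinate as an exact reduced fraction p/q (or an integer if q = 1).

C = (-27/5, -27/10)

1. C_x = -27/5  [CE · BD = 769/4 ∩ CA · BE = 1371/20]
2. C_y = -27/10  [CE · BD = 769/4 ∩ CA · BE = 1371/20]
   → C = (-27/5, -27/10)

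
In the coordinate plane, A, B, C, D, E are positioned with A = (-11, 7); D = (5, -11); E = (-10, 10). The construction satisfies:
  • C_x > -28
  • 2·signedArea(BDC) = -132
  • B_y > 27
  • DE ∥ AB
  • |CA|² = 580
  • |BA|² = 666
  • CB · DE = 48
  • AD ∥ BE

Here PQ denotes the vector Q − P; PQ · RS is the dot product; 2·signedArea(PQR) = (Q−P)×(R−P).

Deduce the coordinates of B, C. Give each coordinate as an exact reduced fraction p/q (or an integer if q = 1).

B = (-26, 28)
C = (-27, 25)

1. B_x = -26  [AD ∥ BE ∩ DE ∥ AB]
2. B_y = 28  [AD ∥ BE ∩ DE ∥ AB]
   → B = (-26, 28)
3. C_x = -27  [CB · DE = 48 ∩ 2·signedArea(BDC) = -132]
4. C_y = 25  [CB · DE = 48 ∩ 2·signedArea(BDC) = -132]
   → C = (-27, 25)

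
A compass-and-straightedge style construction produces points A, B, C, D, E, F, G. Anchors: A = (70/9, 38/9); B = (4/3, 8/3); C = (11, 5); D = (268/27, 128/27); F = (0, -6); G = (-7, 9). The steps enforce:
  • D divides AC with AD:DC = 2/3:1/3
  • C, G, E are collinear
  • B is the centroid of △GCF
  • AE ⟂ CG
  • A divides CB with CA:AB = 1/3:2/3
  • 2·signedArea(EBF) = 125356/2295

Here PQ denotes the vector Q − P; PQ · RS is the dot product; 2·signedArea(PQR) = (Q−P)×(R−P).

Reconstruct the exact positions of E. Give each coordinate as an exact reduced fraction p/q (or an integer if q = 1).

1. E_x = 688/85  [C, G, E are collinear ∩ AE ⟂ CG]
2. E_y = 4319/765  [C, G, E are collinear ∩ AE ⟂ CG]
   → E = (688/85, 4319/765)

E = (688/85, 4319/765)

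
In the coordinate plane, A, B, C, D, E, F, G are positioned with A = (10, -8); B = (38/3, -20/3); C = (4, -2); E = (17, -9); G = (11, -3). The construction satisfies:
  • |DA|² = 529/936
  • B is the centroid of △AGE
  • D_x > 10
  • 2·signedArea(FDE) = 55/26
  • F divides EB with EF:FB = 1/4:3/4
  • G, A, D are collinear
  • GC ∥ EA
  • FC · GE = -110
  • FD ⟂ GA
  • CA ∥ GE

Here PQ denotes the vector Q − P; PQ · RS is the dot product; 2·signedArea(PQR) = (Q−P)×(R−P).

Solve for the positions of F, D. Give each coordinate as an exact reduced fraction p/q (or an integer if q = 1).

1. F_x = 191/12  [F divides EB with EF:FB = 1/4:3/4]
2. F_y = -101/12  [F divides EB with EF:FB = 1/4:3/4]
   → F = (191/12, -101/12)
3. D_x = 1583/156  [G, A, D are collinear ∩ FD ⟂ GA]
4. D_y = -1133/156  [G, A, D are collinear ∩ FD ⟂ GA]
   → D = (1583/156, -1133/156)

D = (1583/156, -1133/156)
F = (191/12, -101/12)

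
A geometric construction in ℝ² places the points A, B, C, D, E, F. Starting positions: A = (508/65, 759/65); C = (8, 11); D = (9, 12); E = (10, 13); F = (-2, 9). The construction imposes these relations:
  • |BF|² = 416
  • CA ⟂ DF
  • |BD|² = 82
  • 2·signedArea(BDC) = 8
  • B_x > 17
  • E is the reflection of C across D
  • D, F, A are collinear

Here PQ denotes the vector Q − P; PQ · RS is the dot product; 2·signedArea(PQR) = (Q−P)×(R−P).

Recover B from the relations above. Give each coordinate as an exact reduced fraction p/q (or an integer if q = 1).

B = (18, 13)

1. B_x = 18  [line 1·x + -1·y + -5 = 0 ∩ |BD|² = 82]
2. B_y = 13  [line 1·x + -1·y + -5 = 0 ∩ |BD|² = 82]
   → B = (18, 13)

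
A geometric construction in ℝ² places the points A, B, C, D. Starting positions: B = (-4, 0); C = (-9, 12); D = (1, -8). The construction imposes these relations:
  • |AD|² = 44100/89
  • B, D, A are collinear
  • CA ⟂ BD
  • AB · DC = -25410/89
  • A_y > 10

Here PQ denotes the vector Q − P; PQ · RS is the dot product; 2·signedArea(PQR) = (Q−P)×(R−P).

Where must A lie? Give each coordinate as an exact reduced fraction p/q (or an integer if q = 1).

1. A_x = -961/89  [B, D, A are collinear ∩ CA ⟂ BD]
2. A_y = 968/89  [B, D, A are collinear ∩ CA ⟂ BD]
   → A = (-961/89, 968/89)

A = (-961/89, 968/89)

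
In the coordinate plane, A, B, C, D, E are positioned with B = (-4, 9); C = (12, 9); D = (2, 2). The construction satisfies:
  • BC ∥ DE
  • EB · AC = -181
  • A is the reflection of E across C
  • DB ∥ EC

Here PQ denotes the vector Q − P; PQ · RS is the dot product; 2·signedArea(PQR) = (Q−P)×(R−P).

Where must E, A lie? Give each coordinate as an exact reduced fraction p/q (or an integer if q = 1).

1. E_x = 18  [DB ∥ EC ∩ BC ∥ DE]
2. E_y = 2  [DB ∥ EC ∩ BC ∥ DE]
   → E = (18, 2)
3. A_x = 6  [A is the reflection of E across C]
4. A_y = 16  [A is the reflection of E across C]
   → A = (6, 16)

A = (6, 16)
E = (18, 2)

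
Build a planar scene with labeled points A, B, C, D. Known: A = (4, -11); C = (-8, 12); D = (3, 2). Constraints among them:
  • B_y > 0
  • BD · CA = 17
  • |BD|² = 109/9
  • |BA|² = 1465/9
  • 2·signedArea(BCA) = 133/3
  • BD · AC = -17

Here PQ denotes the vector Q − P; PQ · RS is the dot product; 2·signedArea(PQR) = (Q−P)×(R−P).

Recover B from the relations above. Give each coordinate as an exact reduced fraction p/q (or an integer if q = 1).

B = (-1/3, 1)

1. B_x = -1/3  [BD · AC = -17 ∩ 2·signedArea(BCA) = 133/3]
2. B_y = 1  [BD · AC = -17 ∩ 2·signedArea(BCA) = 133/3]
   → B = (-1/3, 1)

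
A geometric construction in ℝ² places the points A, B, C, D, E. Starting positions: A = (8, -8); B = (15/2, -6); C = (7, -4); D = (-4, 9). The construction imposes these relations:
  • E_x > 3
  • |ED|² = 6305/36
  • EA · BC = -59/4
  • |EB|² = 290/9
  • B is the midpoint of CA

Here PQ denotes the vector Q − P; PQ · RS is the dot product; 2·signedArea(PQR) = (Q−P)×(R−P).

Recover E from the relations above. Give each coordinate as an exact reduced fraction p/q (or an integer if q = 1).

E = (23/6, -5/3)

1. E_x = 23/6  [line 1/2·x + -2·y + -21/4 = 0 ∩ |ED|² = 6305/36]
2. E_y = -5/3  [line 1/2·x + -2·y + -21/4 = 0 ∩ |ED|² = 6305/36]
   → E = (23/6, -5/3)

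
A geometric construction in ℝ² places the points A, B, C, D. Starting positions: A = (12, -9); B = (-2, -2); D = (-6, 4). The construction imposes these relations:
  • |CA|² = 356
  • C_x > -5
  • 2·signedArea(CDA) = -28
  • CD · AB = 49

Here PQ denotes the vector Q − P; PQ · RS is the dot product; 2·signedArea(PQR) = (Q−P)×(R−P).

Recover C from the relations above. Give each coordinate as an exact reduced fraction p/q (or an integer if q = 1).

C = (-4, 1)

1. C_x = -4  [CD · AB = 49 ∩ 2·signedArea(CDA) = -28]
2. C_y = 1  [CD · AB = 49 ∩ 2·signedArea(CDA) = -28]
   → C = (-4, 1)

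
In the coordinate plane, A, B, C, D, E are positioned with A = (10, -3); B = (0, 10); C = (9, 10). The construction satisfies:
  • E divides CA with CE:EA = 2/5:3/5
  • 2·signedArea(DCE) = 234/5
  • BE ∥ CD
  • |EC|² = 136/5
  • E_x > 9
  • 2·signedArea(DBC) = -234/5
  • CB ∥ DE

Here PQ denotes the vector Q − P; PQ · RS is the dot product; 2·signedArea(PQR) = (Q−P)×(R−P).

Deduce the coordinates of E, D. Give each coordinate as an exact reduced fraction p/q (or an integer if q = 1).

1. E_x = 47/5  [E divides CA with CE:EA = 2/5:3/5]
2. E_y = 24/5  [E divides CA with CE:EA = 2/5:3/5]
   → E = (47/5, 24/5)
3. D_x = 92/5  [CB ∥ DE ∩ BE ∥ CD]
4. D_y = 24/5  [CB ∥ DE ∩ BE ∥ CD]
   → D = (92/5, 24/5)

D = (92/5, 24/5)
E = (47/5, 24/5)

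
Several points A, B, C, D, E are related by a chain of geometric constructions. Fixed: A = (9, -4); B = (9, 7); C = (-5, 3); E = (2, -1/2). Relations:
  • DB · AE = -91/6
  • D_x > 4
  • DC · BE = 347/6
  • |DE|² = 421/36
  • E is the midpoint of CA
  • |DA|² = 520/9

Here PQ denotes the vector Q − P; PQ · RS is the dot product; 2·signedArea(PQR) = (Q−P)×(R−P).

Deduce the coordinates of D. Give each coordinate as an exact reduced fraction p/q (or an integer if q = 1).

1. D_x = 13/3  [DB · AE = -91/6 ∩ DC · BE = 347/6]
2. D_y = 2  [DB · AE = -91/6 ∩ DC · BE = 347/6]
   → D = (13/3, 2)

D = (13/3, 2)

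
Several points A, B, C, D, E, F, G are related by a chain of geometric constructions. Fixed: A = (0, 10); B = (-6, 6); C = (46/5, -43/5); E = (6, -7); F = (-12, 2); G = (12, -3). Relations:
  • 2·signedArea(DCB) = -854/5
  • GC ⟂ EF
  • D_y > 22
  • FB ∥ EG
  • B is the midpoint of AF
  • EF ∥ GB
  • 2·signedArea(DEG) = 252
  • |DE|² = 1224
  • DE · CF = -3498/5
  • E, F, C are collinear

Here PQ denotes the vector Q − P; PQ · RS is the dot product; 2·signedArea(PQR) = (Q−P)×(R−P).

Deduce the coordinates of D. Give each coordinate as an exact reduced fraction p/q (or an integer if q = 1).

1. D_x = -12  [2·signedArea(DEG) = 252 ∩ 2·signedArea(DCB) = -854/5]
2. D_y = 23  [2·signedArea(DEG) = 252 ∩ 2·signedArea(DCB) = -854/5]
   → D = (-12, 23)

D = (-12, 23)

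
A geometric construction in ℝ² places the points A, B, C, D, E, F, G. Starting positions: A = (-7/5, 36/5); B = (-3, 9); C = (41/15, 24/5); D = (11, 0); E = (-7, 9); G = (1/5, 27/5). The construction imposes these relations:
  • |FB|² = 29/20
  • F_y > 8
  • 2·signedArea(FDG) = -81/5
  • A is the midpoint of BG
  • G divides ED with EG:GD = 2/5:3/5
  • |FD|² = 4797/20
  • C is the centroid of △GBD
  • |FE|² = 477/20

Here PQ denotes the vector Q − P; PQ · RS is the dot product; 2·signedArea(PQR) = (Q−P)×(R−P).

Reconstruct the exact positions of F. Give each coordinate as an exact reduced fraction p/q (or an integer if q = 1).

F = (-11/5, 81/10)

1. F_x = -11/5  [line -27/5·x + -54/5·y + 378/5 = 0 ∩ |FD|² = 4797/20]
2. F_y = 81/10  [line -27/5·x + -54/5·y + 378/5 = 0 ∩ |FD|² = 4797/20]
   → F = (-11/5, 81/10)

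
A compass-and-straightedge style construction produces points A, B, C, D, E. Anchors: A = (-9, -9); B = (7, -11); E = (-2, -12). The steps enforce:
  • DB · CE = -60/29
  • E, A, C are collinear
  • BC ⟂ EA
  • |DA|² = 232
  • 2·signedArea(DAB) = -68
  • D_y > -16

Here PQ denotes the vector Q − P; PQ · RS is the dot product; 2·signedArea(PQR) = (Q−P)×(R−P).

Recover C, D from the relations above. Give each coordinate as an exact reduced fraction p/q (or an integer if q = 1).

C = (152/29, -438/29)
D = (5, -15)

1. C_x = 152/29  [E, A, C are collinear ∩ BC ⟂ EA]
2. C_y = -438/29  [E, A, C are collinear ∩ BC ⟂ EA]
   → C = (152/29, -438/29)
3. D_x = 5  [2·signedArea(DAB) = -68 ∩ DB · CE = -60/29]
4. D_y = -15  [2·signedArea(DAB) = -68 ∩ DB · CE = -60/29]
   → D = (5, -15)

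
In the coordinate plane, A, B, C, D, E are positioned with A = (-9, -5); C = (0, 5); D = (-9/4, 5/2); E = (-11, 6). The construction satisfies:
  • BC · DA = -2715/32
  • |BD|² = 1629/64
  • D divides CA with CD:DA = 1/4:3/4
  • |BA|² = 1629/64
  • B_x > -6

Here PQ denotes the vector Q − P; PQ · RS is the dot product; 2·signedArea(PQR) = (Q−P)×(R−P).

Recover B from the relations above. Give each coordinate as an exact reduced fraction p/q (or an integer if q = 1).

B = (-45/8, -5/4)

1. B_x = -45/8  [line 27/4·x + 15/2·y + 1515/32 = 0 ∩ |BA|² = 1629/64]
2. B_y = -5/4  [line 27/4·x + 15/2·y + 1515/32 = 0 ∩ |BA|² = 1629/64]
   → B = (-45/8, -5/4)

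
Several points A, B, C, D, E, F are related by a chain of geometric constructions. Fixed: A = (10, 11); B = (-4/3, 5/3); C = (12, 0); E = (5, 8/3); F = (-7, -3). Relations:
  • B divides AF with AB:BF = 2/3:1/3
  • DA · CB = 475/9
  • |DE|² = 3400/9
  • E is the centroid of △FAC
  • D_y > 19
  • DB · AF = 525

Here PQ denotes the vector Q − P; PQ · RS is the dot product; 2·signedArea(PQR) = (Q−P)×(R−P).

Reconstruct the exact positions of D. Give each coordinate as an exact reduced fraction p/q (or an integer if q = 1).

D = (15, 58/3)

1. D_x = 15  [DA · CB = 475/9 ∩ DB · AF = 525]
2. D_y = 58/3  [DA · CB = 475/9 ∩ DB · AF = 525]
   → D = (15, 58/3)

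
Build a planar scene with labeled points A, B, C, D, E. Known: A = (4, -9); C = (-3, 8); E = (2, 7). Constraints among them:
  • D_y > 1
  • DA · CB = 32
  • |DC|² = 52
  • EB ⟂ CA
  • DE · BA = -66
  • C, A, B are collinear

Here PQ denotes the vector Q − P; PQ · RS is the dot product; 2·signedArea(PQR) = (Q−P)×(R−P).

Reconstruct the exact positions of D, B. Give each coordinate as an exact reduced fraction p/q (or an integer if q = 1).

1. B_x = -25/13  [C, A, B are collinear ∩ EB ⟂ CA]
2. B_y = 70/13  [C, A, B are collinear ∩ EB ⟂ CA]
   → B = (-25/13, 70/13)
3. D_x = 1  [line -77/13·x + 187/13·y + -297/13 = 0 ∩ |DC|² = 52]
4. D_y = 2  [line -77/13·x + 187/13·y + -297/13 = 0 ∩ |DC|² = 52]
   → D = (1, 2)

B = (-25/13, 70/13)
D = (1, 2)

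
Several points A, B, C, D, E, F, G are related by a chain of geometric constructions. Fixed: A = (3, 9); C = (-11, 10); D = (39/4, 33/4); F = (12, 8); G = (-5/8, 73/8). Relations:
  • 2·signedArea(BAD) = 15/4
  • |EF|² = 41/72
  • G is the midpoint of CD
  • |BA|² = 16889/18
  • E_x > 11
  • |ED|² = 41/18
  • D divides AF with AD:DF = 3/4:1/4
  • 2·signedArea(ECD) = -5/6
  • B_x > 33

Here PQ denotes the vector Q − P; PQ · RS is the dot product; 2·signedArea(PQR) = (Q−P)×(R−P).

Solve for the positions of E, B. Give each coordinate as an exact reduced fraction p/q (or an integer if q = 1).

1. E_x = 45/4  [line 7/4·x + 83/4·y + -2249/12 = 0 ∩ |ED|² = 41/18]
2. E_y = 97/12  [line 7/4·x + 83/4·y + -2249/12 = 0 ∩ |ED|² = 41/18]
   → E = (45/4, 97/12)
3. B_x = 67/2  [line 3/4·x + 27/4·y + -267/4 = 0 ∩ |BA|² = 16889/18]
4. B_y = 37/6  [line 3/4·x + 27/4·y + -267/4 = 0 ∩ |BA|² = 16889/18]
   → B = (67/2, 37/6)

B = (67/2, 37/6)
E = (45/4, 97/12)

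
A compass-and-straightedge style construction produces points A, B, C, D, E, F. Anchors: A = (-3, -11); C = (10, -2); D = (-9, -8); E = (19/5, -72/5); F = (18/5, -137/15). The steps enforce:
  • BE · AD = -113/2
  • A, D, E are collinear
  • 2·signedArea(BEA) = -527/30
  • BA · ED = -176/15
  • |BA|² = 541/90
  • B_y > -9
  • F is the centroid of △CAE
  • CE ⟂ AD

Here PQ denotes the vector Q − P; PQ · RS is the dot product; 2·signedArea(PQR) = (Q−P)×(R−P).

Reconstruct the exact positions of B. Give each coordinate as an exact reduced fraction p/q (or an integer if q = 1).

1. B_x = -27/10  [2·signedArea(BEA) = -527/30 ∩ BA · ED = -176/15]
2. B_y = -257/30  [2·signedArea(BEA) = -527/30 ∩ BA · ED = -176/15]
   → B = (-27/10, -257/30)

B = (-27/10, -257/30)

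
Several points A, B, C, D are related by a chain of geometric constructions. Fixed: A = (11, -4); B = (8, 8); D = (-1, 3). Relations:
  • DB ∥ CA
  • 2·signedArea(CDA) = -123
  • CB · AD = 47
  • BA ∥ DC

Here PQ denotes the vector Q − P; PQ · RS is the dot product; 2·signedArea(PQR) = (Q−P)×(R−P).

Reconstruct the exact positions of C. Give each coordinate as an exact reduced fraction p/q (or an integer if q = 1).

1. C_x = 2  [DB ∥ CA ∩ BA ∥ DC]
2. C_y = -9  [DB ∥ CA ∩ BA ∥ DC]
   → C = (2, -9)

C = (2, -9)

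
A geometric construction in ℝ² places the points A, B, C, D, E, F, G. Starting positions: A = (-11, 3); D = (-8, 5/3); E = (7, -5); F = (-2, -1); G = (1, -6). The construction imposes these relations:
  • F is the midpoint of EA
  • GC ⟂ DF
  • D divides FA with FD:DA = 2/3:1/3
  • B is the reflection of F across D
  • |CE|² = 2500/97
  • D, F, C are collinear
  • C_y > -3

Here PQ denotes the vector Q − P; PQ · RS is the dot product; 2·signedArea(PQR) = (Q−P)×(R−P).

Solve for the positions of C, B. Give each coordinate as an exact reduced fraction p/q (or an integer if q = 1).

1. C_x = 229/97  [D, F, C are collinear ∩ GC ⟂ DF]
2. C_y = -285/97  [D, F, C are collinear ∩ GC ⟂ DF]
   → C = (229/97, -285/97)
3. B_x = -14  [B is the reflection of F across D]
4. B_y = 13/3  [B is the reflection of F across D]
   → B = (-14, 13/3)

B = (-14, 13/3)
C = (229/97, -285/97)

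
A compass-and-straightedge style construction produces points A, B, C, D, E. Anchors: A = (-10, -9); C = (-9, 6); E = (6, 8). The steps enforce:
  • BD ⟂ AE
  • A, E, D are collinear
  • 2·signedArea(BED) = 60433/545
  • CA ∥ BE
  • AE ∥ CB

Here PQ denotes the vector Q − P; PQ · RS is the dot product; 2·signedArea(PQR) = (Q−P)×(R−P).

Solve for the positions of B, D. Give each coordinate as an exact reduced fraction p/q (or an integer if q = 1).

1. B_x = 7  [CA ∥ BE ∩ AE ∥ CB]
2. B_y = 23  [CA ∥ BE ∩ AE ∥ CB]
   → B = (7, 23)
3. D_x = 7606/545  [A, E, D are collinear ∩ BD ⟂ AE]
4. D_y = 8967/545  [A, E, D are collinear ∩ BD ⟂ AE]
   → D = (7606/545, 8967/545)

B = (7, 23)
D = (7606/545, 8967/545)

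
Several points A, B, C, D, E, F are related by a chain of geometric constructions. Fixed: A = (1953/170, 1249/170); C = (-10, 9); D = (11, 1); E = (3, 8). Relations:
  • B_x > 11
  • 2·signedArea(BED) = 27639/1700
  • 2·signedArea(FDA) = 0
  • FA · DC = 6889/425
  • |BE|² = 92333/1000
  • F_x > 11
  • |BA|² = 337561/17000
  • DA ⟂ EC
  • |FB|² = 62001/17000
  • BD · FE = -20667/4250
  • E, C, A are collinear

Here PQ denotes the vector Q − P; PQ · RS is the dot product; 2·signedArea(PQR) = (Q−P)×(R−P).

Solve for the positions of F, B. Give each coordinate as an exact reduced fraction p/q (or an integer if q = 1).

1. F_x = 9599/850  [2·signedArea(FDA) = 0 ∩ FA · DC = 6889/425]
2. F_y = 4087/850  [2·signedArea(FDA) = 0 ∩ FA · DC = 6889/425]
   → F = (9599/850, 4087/850)
3. B_x = 18949/1700  [2·signedArea(BED) = 27639/1700 ∩ BD · FE = -20667/4250]
4. B_y = 4937/1700  [2·signedArea(BED) = 27639/1700 ∩ BD · FE = -20667/4250]
   → B = (18949/1700, 4937/1700)

B = (18949/1700, 4937/1700)
F = (9599/850, 4087/850)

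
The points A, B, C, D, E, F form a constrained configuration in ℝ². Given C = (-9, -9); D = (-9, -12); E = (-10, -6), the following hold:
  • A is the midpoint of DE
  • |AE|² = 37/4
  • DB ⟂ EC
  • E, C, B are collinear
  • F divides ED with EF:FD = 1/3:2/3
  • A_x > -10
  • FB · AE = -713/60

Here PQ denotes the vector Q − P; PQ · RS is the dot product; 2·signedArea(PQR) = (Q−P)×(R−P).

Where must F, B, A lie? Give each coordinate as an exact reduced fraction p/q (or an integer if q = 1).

1. F_x = -29/3  [F divides ED with EF:FD = 1/3:2/3]
2. F_y = -8  [F divides ED with EF:FD = 1/3:2/3]
   → F = (-29/3, -8)
3. B_x = -81/10  [E, C, B are collinear ∩ DB ⟂ EC]
4. B_y = -117/10  [E, C, B are collinear ∩ DB ⟂ EC]
   → B = (-81/10, -117/10)
5. A_x = -19/2  [A is the midpoint of DE]
6. A_y = -9  [A is the midpoint of DE]
   → A = (-19/2, -9)

A = (-19/2, -9)
B = (-81/10, -117/10)
F = (-29/3, -8)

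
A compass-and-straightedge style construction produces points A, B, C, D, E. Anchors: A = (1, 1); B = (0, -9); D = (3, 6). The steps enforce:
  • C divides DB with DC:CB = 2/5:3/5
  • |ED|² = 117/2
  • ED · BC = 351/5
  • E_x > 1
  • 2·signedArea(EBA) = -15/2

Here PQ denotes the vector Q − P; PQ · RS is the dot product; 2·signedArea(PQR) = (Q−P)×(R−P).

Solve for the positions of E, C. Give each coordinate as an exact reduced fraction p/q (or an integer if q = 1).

C = (9/5, 0)
E = (3/2, -3/2)

1. C_x = 9/5  [C divides DB with DC:CB = 2/5:3/5]
2. C_y = 0  [C divides DB with DC:CB = 2/5:3/5]
   → C = (9/5, 0)
3. E_x = 3/2  [ED · BC = 351/5 ∩ 2·signedArea(EBA) = -15/2]
4. E_y = -3/2  [ED · BC = 351/5 ∩ 2·signedArea(EBA) = -15/2]
   → E = (3/2, -3/2)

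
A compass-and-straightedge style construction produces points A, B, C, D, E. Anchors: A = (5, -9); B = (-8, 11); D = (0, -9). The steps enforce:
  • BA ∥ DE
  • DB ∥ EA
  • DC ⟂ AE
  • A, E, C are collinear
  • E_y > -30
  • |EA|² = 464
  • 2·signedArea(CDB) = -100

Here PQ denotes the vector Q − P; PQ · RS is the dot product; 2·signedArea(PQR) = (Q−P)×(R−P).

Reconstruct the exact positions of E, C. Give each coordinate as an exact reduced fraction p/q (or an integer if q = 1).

1. E_x = 13  [DB ∥ EA ∩ BA ∥ DE]
2. E_y = -29  [DB ∥ EA ∩ BA ∥ DE]
   → E = (13, -29)
3. C_x = 125/29  [A, E, C are collinear ∩ DC ⟂ AE]
4. C_y = -211/29  [A, E, C are collinear ∩ DC ⟂ AE]
   → C = (125/29, -211/29)

C = (125/29, -211/29)
E = (13, -29)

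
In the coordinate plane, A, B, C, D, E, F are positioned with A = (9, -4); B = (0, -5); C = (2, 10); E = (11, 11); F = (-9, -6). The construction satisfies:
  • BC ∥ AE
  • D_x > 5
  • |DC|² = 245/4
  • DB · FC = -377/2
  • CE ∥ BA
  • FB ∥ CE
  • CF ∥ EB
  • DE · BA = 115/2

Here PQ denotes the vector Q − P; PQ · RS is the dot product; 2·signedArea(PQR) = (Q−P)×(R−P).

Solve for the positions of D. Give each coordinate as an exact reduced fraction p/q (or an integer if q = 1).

1. D_x = 11/2  [DE · BA = 115/2 ∩ DB · FC = -377/2]
2. D_y = 3  [DE · BA = 115/2 ∩ DB · FC = -377/2]
   → D = (11/2, 3)

D = (11/2, 3)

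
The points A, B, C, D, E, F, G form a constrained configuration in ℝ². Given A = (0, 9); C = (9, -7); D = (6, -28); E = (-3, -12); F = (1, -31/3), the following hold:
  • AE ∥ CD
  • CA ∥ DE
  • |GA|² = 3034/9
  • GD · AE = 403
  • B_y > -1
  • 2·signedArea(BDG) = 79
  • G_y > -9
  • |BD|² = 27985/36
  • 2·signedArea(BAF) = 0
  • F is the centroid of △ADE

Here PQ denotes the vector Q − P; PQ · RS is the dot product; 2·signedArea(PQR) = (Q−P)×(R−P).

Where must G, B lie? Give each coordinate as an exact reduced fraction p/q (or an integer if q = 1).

1. B_x = 1/2  [line 58/3·x + 1·y + -9 = 0 ∩ |BD|² = 27985/36]
2. B_y = -2/3  [line 58/3·x + 1·y + -9 = 0 ∩ |BD|² = 27985/36]
   → B = (1/2, -2/3)
3. G_x = 5  [GD · AE = 403 ∩ 2·signedArea(BDG) = 79]
4. G_y = -26/3  [GD · AE = 403 ∩ 2·signedArea(BDG) = 79]
   → G = (5, -26/3)

B = (1/2, -2/3)
G = (5, -26/3)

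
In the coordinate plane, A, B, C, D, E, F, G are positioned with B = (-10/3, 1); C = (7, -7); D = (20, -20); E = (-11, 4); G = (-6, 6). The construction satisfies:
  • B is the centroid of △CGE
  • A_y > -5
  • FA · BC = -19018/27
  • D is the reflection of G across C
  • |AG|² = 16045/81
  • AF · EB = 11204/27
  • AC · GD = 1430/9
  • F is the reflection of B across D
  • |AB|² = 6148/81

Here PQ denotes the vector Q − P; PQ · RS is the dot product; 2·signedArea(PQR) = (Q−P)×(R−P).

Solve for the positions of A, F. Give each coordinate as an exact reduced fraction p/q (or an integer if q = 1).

A = (32/9, -13/3)
F = (130/3, -41)

1. A_x = 32/9  [line -26·x + 26·y + 1846/9 = 0 ∩ |AB|² = 6148/81]
2. A_y = -13/3  [line -26·x + 26·y + 1846/9 = 0 ∩ |AB|² = 6148/81]
   → A = (32/9, -13/3)
3. F_x = 130/3  [AF · EB = 11204/27 ∩ F is the reflection of B across D]
4. F_y = -41  [AF · EB = 11204/27 ∩ F is the reflection of B across D]
   → F = (130/3, -41)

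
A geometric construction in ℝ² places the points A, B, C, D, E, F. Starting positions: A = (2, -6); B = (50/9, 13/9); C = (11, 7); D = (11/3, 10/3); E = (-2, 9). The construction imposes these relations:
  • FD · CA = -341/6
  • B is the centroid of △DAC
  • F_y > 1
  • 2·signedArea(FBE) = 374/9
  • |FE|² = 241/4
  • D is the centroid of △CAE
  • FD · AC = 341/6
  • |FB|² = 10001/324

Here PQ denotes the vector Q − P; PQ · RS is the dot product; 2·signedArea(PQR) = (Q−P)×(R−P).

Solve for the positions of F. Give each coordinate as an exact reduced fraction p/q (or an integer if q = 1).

1. F_x = 0  [FD · AC = 341/6 ∩ 2·signedArea(FBE) = 374/9]
2. F_y = 3/2  [FD · AC = 341/6 ∩ 2·signedArea(FBE) = 374/9]
   → F = (0, 3/2)

F = (0, 3/2)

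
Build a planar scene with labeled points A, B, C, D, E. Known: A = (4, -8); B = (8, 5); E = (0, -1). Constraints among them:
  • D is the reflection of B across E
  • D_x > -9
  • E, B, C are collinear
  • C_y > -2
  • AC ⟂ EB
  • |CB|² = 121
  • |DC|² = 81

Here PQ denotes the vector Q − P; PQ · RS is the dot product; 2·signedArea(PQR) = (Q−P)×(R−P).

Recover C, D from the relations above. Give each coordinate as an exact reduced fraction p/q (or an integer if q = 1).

C = (-4/5, -8/5)
D = (-8, -7)

1. C_x = -4/5  [E, B, C are collinear ∩ AC ⟂ EB]
2. C_y = -8/5  [E, B, C are collinear ∩ AC ⟂ EB]
   → C = (-4/5, -8/5)
3. D_x = -8  [D is the reflection of B across E]
4. D_y = -7  [D is the reflection of B across E]
   → D = (-8, -7)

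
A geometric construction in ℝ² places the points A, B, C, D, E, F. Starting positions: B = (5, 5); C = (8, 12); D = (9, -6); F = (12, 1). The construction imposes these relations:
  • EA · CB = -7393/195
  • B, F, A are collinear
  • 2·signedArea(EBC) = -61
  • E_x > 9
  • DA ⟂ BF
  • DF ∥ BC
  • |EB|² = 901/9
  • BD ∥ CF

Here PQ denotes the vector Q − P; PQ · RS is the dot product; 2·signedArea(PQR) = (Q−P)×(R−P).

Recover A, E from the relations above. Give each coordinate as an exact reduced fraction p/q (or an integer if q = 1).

A = (829/65, 37/65)
E = (10, -11/3)

1. A_x = 829/65  [B, F, A are collinear ∩ DA ⟂ BF]
2. A_y = 37/65  [B, F, A are collinear ∩ DA ⟂ BF]
   → A = (829/65, 37/65)
3. E_x = 10  [EA · CB = -7393/195 ∩ 2·signedArea(EBC) = -61]
4. E_y = -11/3  [EA · CB = -7393/195 ∩ 2·signedArea(EBC) = -61]
   → E = (10, -11/3)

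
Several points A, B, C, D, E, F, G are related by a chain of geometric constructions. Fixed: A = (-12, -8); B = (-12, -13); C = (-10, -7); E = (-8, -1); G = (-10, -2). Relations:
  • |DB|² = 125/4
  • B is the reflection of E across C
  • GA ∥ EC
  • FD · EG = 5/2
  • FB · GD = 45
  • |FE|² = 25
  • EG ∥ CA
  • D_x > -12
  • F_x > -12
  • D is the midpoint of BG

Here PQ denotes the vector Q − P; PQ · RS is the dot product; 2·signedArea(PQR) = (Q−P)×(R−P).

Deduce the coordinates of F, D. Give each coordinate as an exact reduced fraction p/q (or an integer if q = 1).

1. D_x = -11  [D is the midpoint of BG]
2. D_y = -15/2  [D is the midpoint of BG]
   → D = (-11, -15/2)
3. F_x = -11  [FD · EG = 5/2 ∩ FB · GD = 45]
4. F_y = -5  [FD · EG = 5/2 ∩ FB · GD = 45]
   → F = (-11, -5)

D = (-11, -15/2)
F = (-11, -5)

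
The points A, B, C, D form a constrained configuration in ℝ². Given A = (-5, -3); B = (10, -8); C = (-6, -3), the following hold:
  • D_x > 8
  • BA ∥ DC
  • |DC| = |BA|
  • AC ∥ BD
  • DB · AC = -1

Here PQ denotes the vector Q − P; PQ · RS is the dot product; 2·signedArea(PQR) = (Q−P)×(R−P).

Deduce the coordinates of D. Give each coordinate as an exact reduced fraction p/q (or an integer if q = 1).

D = (9, -8)

1. D_x = 9  [BA ∥ DC ∩ AC ∥ BD]
2. D_y = -8  [BA ∥ DC ∩ AC ∥ BD]
   → D = (9, -8)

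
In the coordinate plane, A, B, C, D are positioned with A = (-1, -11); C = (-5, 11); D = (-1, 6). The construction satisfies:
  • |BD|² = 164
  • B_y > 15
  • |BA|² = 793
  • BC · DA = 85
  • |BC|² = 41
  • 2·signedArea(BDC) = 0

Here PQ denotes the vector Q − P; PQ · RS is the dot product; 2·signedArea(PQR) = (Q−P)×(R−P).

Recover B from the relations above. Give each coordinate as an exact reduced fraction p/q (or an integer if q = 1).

B = (-9, 16)

1. B_x = -9  [2·signedArea(BDC) = 0 ∩ BC · DA = 85]
2. B_y = 16  [2·signedArea(BDC) = 0 ∩ BC · DA = 85]
   → B = (-9, 16)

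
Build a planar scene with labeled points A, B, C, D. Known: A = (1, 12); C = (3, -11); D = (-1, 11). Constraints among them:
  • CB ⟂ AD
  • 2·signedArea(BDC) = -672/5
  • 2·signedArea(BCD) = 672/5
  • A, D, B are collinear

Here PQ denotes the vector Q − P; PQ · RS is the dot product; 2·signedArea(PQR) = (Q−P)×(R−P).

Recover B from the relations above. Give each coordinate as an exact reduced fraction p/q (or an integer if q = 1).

1. B_x = -33/5  [A, D, B are collinear ∩ CB ⟂ AD]
2. B_y = 41/5  [A, D, B are collinear ∩ CB ⟂ AD]
   → B = (-33/5, 41/5)

B = (-33/5, 41/5)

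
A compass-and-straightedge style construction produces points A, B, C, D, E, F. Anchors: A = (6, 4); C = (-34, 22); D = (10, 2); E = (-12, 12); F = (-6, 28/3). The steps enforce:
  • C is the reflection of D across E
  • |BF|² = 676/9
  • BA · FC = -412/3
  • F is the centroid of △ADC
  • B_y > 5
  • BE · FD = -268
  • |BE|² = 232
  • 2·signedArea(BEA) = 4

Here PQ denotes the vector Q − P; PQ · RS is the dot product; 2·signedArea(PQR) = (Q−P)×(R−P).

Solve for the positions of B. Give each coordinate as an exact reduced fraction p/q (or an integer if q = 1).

1. B_x = 2  [BA · FC = -412/3 ∩ BE · FD = -268]
2. B_y = 6  [BA · FC = -412/3 ∩ BE · FD = -268]
   → B = (2, 6)

B = (2, 6)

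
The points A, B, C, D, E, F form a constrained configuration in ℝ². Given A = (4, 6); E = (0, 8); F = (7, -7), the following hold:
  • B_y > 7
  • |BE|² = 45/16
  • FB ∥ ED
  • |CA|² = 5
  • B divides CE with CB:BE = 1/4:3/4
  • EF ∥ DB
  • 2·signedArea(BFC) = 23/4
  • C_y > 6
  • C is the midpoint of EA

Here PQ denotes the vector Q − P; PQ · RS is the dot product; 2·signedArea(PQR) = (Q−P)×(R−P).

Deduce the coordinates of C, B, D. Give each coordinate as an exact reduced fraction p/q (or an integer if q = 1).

1. C_x = 2  [C is the midpoint of EA]
2. C_y = 7  [C is the midpoint of EA]
   → C = (2, 7)
3. B_x = 3/2  [B divides CE with CB:BE = 1/4:3/4]
4. B_y = 29/4  [B divides CE with CB:BE = 1/4:3/4]
   → B = (3/2, 29/4)
5. D_x = -11/2  [EF ∥ DB ∩ FB ∥ ED]
6. D_y = 89/4  [EF ∥ DB ∩ FB ∥ ED]
   → D = (-11/2, 89/4)

B = (3/2, 29/4)
C = (2, 7)
D = (-11/2, 89/4)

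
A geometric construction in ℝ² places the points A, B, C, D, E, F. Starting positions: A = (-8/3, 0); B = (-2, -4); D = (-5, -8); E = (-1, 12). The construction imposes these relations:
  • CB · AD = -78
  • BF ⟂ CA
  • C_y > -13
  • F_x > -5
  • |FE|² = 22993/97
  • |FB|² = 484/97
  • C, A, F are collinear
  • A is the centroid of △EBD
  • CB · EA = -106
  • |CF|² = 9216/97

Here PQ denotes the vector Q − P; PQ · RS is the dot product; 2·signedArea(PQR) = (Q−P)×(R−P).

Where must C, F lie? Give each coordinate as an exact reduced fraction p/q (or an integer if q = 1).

C = (-8, -12)
F = (-392/97, -300/97)

1. C_x = -8  [CB · EA = -106 ∩ CB · AD = -78]
2. C_y = -12  [CB · EA = -106 ∩ CB · AD = -78]
   → C = (-8, -12)
3. F_x = -392/97  [C, A, F are collinear ∩ BF ⟂ CA]
4. F_y = -300/97  [C, A, F are collinear ∩ BF ⟂ CA]
   → F = (-392/97, -300/97)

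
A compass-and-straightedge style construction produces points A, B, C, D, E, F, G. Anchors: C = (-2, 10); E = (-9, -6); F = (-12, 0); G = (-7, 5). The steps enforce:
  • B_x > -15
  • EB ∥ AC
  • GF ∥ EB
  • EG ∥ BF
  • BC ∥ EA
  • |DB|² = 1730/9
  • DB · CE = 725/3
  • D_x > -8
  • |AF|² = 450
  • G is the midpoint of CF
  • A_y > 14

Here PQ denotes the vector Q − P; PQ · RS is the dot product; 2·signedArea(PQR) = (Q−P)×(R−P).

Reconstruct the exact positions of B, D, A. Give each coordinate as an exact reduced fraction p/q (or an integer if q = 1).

A = (3, 15)
B = (-14, -11)
D = (-23/3, 4/3)

1. B_x = -14  [EG ∥ BF ∩ GF ∥ EB]
2. B_y = -11  [EG ∥ BF ∩ GF ∥ EB]
   → B = (-14, -11)
3. D_x = -23/3  [line 7·x + 16·y + 97/3 = 0 ∩ |DB|² = 1730/9]
4. D_y = 4/3  [line 7·x + 16·y + 97/3 = 0 ∩ |DB|² = 1730/9]
   → D = (-23/3, 4/3)
5. A_x = 3  [EB ∥ AC ∩ BC ∥ EA]
6. A_y = 15  [EB ∥ AC ∩ BC ∥ EA]
   → A = (3, 15)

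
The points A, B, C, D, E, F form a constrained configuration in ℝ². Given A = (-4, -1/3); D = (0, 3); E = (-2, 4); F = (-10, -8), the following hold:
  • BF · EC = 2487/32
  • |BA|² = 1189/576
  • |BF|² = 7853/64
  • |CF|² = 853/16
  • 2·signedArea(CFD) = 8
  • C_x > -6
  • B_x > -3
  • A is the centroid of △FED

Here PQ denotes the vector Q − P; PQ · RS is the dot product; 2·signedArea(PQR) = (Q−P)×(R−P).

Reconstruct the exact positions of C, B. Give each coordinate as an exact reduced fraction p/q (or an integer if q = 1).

1. C_x = -11/2  [line -11·x + 10·y + -38 = 0 ∩ |CF|² = 853/16]
2. C_y = -9/4  [line -11·x + 10·y + -38 = 0 ∩ |CF|² = 853/16]
   → C = (-11/2, -9/4)
3. B_x = -11/4  [line 7/2·x + 25/4·y + 233/32 = 0 ∩ |BA|² = 1189/576]
4. B_y = 3/8  [line 7/2·x + 25/4·y + 233/32 = 0 ∩ |BA|² = 1189/576]
   → B = (-11/4, 3/8)

B = (-11/4, 3/8)
C = (-11/2, -9/4)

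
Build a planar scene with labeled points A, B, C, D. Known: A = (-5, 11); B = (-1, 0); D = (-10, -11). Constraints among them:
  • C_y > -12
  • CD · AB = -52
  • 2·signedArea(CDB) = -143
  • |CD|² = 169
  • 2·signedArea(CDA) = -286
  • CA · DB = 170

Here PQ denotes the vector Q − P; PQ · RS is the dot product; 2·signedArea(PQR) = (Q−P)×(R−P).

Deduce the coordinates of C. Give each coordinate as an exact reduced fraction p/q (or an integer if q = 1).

C = (3, -11)

1. C_x = 3  [2·signedArea(CDB) = -143 ∩ CD · AB = -52]
2. C_y = -11  [2·signedArea(CDB) = -143 ∩ CD · AB = -52]
   → C = (3, -11)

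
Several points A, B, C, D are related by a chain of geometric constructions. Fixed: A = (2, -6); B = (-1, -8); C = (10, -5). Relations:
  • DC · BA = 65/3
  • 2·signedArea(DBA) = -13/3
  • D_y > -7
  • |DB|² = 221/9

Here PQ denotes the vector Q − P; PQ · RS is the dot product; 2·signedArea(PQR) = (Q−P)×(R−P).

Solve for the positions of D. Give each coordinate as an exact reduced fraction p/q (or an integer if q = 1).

1. D_x = 11/3  [2·signedArea(DBA) = -13/3 ∩ DC · BA = 65/3]
2. D_y = -19/3  [2·signedArea(DBA) = -13/3 ∩ DC · BA = 65/3]
   → D = (11/3, -19/3)

D = (11/3, -19/3)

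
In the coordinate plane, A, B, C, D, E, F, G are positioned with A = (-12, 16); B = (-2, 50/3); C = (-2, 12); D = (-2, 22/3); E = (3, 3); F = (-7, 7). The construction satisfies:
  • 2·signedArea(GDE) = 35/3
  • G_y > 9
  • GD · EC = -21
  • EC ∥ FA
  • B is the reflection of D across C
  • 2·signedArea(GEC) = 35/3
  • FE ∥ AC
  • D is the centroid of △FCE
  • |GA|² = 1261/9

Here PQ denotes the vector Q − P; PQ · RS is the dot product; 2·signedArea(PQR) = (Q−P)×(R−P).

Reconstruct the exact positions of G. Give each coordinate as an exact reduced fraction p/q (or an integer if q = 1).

1. G_x = -2  [2·signedArea(GEC) = 35/3 ∩ GD · EC = -21]
2. G_y = 29/3  [2·signedArea(GEC) = 35/3 ∩ GD · EC = -21]
   → G = (-2, 29/3)

G = (-2, 29/3)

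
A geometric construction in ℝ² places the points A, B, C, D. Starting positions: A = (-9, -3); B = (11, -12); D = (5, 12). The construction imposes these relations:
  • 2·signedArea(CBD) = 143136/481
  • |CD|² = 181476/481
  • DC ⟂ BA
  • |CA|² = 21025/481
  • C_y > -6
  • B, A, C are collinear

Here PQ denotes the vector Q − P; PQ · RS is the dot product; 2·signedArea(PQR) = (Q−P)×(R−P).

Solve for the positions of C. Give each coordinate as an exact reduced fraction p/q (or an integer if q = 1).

1. C_x = -1429/481  [B, A, C are collinear ∩ DC ⟂ BA]
2. C_y = -2748/481  [B, A, C are collinear ∩ DC ⟂ BA]
   → C = (-1429/481, -2748/481)

C = (-1429/481, -2748/481)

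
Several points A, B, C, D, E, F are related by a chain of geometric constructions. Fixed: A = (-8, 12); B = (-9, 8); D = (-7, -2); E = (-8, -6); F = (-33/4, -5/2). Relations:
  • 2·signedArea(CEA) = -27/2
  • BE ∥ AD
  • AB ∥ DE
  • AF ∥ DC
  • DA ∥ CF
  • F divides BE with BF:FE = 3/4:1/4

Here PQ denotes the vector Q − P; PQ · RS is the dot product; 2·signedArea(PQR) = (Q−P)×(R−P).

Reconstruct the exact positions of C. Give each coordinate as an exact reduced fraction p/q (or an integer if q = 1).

1. C_x = -29/4  [DA ∥ CF ∩ AF ∥ DC]
2. C_y = -33/2  [DA ∥ CF ∩ AF ∥ DC]
   → C = (-29/4, -33/2)

C = (-29/4, -33/2)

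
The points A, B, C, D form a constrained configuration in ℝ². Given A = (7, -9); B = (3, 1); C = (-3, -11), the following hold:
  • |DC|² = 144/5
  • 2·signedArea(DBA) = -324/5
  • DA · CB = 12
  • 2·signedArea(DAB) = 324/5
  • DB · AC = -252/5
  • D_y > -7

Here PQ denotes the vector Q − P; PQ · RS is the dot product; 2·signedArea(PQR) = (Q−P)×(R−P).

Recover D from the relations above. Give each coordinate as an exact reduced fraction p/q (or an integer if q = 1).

D = (-3/5, -31/5)

1. D_x = -3/5  [2·signedArea(DAB) = 324/5 ∩ DB · AC = -252/5]
2. D_y = -31/5  [2·signedArea(DAB) = 324/5 ∩ DB · AC = -252/5]
   → D = (-3/5, -31/5)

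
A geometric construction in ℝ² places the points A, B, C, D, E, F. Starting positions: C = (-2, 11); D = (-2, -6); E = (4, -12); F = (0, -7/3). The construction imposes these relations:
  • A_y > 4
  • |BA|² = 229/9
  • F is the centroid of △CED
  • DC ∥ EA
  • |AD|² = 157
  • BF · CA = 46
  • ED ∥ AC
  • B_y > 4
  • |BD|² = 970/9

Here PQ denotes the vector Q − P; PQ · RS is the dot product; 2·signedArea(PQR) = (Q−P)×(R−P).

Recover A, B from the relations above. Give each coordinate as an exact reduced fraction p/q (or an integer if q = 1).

A = (4, 5)
B = (-1, 13/3)

1. A_x = 4  [ED ∥ AC ∩ DC ∥ EA]
2. A_y = 5  [ED ∥ AC ∩ DC ∥ EA]
   → A = (4, 5)
3. B_x = -1  [line -6·x + 6·y + -32 = 0 ∩ |BD|² = 970/9]
4. B_y = 13/3  [line -6·x + 6·y + -32 = 0 ∩ |BD|² = 970/9]
   → B = (-1, 13/3)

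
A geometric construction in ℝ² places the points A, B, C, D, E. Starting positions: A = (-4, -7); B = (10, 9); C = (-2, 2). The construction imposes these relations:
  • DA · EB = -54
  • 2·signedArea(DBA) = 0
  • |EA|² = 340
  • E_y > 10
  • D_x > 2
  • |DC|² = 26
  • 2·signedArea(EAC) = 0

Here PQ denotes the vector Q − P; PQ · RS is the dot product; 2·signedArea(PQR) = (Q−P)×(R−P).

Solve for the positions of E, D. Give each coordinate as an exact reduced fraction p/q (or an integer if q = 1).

D = (3, 1)
E = (0, 11)

1. E_x = 0  [line -9·x + 2·y + -22 = 0 ∩ |EA|² = 340]
2. E_y = 11  [line -9·x + 2·y + -22 = 0 ∩ |EA|² = 340]
   → E = (0, 11)
3. D_x = 3  [2·signedArea(DBA) = 0 ∩ DA · EB = -54]
4. D_y = 1  [2·signedArea(DBA) = 0 ∩ DA · EB = -54]
   → D = (3, 1)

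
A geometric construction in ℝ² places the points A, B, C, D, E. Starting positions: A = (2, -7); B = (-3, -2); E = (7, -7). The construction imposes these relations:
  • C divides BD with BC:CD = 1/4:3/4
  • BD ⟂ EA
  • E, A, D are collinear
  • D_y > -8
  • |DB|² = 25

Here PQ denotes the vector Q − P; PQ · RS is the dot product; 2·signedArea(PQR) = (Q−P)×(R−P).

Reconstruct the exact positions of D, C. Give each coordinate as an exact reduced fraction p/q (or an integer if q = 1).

1. D_x = -3  [E, A, D are collinear ∩ BD ⟂ EA]
2. D_y = -7  [E, A, D are collinear ∩ BD ⟂ EA]
   → D = (-3, -7)
3. C_x = -3  [C divides BD with BC:CD = 1/4:3/4]
4. C_y = -13/4  [C divides BD with BC:CD = 1/4:3/4]
   → C = (-3, -13/4)

C = (-3, -13/4)
D = (-3, -7)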